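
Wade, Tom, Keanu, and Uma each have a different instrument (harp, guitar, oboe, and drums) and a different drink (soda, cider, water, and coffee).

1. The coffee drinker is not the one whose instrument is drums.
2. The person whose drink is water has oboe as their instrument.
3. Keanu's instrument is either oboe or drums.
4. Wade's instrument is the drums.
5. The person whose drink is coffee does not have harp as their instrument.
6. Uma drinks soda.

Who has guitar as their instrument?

Tom

With clues 1–3, Keanu is impossible for the one with instrument guitar.
With clues 1–4, Wade is impossible for the one with instrument guitar.
With clues 1–6, Uma is impossible for the one with instrument guitar.
That leaves Tom.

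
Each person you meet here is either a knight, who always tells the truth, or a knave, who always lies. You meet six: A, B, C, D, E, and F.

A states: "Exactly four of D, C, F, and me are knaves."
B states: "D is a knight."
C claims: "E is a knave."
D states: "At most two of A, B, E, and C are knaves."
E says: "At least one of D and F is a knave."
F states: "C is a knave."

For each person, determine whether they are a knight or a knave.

A: knave, B: knave, C: knave, D: knave, E: knight, F: knight

Consider A. Suppose A is a knight.
Then A's own statement would have to be true, but it can't be — contradiction.
So A is a knave.
Consider B. Suppose B is a knight.
Then no assignment of the remaining roles makes every statement match its speaker's type — contradiction.
So B is a knave.
Consider C. Suppose C is a knight.
Then no assignment of the remaining roles makes every statement match its speaker's type — contradiction.
So C is a knave.
With that fixed, D's statement is false, so D is a knave.
With that fixed, E's statement is true, so E is a knight.
With that fixed, F's statement is true, so F is a knight.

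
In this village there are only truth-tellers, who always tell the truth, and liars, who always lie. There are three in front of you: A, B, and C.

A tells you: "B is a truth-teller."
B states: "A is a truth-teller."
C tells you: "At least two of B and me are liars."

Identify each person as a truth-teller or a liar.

A: truth-teller, B: truth-teller, C: liar

Consider A. Suppose A is a liar.
Then no assignment of the remaining roles makes every statement match its speaker's type — contradiction.
So A is a truth-teller.
With that fixed, B's statement is true, so B is a truth-teller.
With that fixed, C's statement is false, so C is a liar.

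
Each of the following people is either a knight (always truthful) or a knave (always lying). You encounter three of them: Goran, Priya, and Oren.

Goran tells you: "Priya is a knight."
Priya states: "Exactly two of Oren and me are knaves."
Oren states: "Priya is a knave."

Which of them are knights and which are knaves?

Goran: knave, Priya: knave, Oren: knight

Consider Goran. Suppose Goran is a knight.
Then no assignment of the remaining roles makes every statement match its speaker's type — contradiction.
So Goran is a knave.
Consider Priya. Suppose Priya is a knight.
Then Goran's statement comes out true, contradicting Goran being a knave.
So Priya is a knave.
With that fixed, Oren's statement is true, so Oren is a knight.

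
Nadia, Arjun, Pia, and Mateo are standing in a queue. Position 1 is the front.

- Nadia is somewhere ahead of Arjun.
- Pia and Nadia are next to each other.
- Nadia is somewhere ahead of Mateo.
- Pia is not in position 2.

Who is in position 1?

Pia

With clue 1, Arjun is ruled out for position 1.
With clues 1–3, Mateo is ruled out for position 1.
With clues 1–4, Nadia is ruled out for position 1.
So position 1 is Pia.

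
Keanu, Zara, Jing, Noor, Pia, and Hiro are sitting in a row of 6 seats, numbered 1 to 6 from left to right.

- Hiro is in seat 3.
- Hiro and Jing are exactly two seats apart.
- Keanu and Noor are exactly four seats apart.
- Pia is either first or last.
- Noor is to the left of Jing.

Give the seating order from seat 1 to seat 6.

From clue 1: Hiro → seat 3.
From clues 1–2: Jing is in {1,5}.
From clues 1–3: Keanu is in {2,6}.
From clues 1–4: Pia → seat 1, Zara → seat 4, Jing → seat 5.
From clues 1–5: Noor → seat 2, Keanu → seat 6.

Pia, Noor, Hiro, Zara, Jing, Keanu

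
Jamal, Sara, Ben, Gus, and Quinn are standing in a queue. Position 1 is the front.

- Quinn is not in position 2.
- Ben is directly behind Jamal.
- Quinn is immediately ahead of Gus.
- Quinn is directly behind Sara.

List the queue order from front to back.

From clue 1: Quinn is in {1,3,4,5}.
From clues 1–2: Jamal is in {1,2,3,4}.
From clues 1–3: Sara is in {1,3,5}.
From clues 1–4: Jamal → position 1, Ben → position 2, Sara → position 3, Quinn → position 4, Gus → position 5.

Jamal, Ben, Sara, Quinn, Gus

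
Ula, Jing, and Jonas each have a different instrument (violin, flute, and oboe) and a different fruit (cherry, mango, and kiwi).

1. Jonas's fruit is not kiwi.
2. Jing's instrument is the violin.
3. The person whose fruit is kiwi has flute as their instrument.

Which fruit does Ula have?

With clues 1–3, cherry and mango are impossible for Ula's fruit.
That leaves kiwi.

kiwi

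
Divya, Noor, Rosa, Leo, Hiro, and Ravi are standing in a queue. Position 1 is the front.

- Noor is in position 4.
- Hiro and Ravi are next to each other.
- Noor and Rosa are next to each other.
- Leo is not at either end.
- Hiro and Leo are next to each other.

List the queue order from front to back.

Ravi, Hiro, Leo, Noor, Rosa, Divya

From clue 1: Noor → position 4.
From clues 1–2: Divya is in {1,2,3,5,6}.
From clues 1–3: Rosa is in {3,5}.
From clues 1–4: Divya is in {1,6}.
From clues 1–5: Ravi → position 1, Hiro → position 2, Leo → position 3, Rosa → position 5, Divya → position 6.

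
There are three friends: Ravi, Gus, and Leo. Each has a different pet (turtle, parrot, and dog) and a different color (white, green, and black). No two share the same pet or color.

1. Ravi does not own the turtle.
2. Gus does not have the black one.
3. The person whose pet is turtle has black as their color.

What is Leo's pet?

With clues 1–3, dog and parrot are impossible for Leo's pet.
That leaves turtle.

turtle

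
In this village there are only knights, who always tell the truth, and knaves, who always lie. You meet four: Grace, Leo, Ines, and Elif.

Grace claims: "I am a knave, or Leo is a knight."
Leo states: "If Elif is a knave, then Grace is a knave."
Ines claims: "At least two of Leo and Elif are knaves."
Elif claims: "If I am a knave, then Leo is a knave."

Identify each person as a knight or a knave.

Grace: knight, Leo: knight, Ines: knave, Elif: knight

Consider Grace. Suppose Grace is a knave.
Then Grace's own statement would have to be false, but it can't be — contradiction.
So Grace is a knight.
Consider Leo. Suppose Leo is a knave.
Then Grace's statement comes out false, contradicting Grace being a knight.
So Leo is a knight.
With that fixed, Ines's statement is false, so Ines is a knave.
Consider Elif. Suppose Elif is a knave.
Then Leo's statement comes out false, contradicting Leo being a knight.
So Elif is a knight.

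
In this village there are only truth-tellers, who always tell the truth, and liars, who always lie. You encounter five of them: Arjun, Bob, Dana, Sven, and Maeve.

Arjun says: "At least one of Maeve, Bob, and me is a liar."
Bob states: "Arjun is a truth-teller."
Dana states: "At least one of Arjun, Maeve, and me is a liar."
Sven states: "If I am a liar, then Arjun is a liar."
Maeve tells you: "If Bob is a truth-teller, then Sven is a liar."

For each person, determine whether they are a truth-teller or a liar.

Consider Arjun. Suppose Arjun is a liar.
Then Arjun's own statement would have to be false, but it can't be — contradiction.
So Arjun is a truth-teller.
With that fixed, Bob's statement is true, so Bob is a truth-teller.
Consider Dana. Suppose Dana is a liar.
Then Dana's own statement would have to be false, but it can't be — contradiction.
So Dana is a truth-teller.
Consider Sven. Suppose Sven is a liar.
Then no assignment of the remaining roles makes every statement match its speaker's type — contradiction.
So Sven is a truth-teller.
With that fixed, Maeve's statement is false, so Maeve is a liar.

Arjun: truth-teller, Bob: truth-teller, Dana: truth-teller, Sven: truth-teller, Maeve: liar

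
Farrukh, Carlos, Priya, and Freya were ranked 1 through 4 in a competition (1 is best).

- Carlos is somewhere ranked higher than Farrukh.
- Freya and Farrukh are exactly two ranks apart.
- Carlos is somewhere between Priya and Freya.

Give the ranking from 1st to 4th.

Freya, Carlos, Farrukh, Priya

From clue 1: Farrukh is in {2,3,4}.
From clues 1–3: Freya → rank 1, Carlos → rank 2, Farrukh → rank 3, Priya → rank 4.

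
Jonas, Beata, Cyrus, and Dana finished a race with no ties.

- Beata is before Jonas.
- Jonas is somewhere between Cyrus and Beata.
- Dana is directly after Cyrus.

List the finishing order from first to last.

From clue 1: Jonas is in {2,3,4}.
From clues 1–2: Jonas is in {2,3}.
From clues 1–3: Beata → place 1, Jonas → place 2, Cyrus → place 3, Dana → place 4.

Beata, Jonas, Cyrus, Dana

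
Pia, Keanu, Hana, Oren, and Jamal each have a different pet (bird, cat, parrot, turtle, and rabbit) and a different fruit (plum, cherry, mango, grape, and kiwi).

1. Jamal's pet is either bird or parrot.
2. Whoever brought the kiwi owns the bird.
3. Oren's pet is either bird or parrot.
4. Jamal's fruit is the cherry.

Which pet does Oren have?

With clues 1–3, cat, rabbit, and turtle are impossible for Oren's pet.
With clues 1–4, parrot is impossible for Oren's pet.
That leaves bird.

bird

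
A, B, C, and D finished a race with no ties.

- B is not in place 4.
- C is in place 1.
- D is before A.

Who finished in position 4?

With clue 1, B is ruled out for place 4.
With clues 1–2, C is ruled out for place 4.
With clues 1–3, D is ruled out for place 4.
So place 4 is A.

A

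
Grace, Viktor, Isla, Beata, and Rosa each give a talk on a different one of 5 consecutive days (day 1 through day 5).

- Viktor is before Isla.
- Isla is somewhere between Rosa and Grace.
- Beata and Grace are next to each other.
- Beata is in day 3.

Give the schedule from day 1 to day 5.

Viktor, Grace, Beata, Isla, Rosa

From clue 1: Viktor is in {1,2,3,4}.
From clues 1–2: Isla is in {3,4}.
From clues 1–4: Viktor → day 1, Grace → day 2, Beata → day 3, Isla → day 4, Rosa → day 5.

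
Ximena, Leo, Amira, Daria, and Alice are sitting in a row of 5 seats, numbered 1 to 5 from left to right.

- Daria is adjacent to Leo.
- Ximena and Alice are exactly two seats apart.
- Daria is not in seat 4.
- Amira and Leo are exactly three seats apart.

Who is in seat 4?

Amira

With clues 1–2, Alice and Ximena are ruled out for seat 4.
With clues 1–3, Daria is ruled out for seat 4.
With clues 1–4, Leo is ruled out for seat 4.
So seat 4 is Amira.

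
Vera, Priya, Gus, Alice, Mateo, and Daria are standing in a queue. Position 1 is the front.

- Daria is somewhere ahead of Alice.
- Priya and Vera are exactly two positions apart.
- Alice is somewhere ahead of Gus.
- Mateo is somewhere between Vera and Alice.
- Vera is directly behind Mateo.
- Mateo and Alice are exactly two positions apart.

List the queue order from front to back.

Daria, Alice, Priya, Mateo, Vera, Gus

From clue 1: Alice is in {2,3,4,5,6}.
From clues 1–3: Gus is in {3,4,5,6}.
From clues 1–4: Alice is in {2,5}.
From clues 1–5: Daria → position 1, Alice → position 2.
From clues 1–6: Priya → position 3, Mateo → position 4, Vera → position 5, Gus → position 6.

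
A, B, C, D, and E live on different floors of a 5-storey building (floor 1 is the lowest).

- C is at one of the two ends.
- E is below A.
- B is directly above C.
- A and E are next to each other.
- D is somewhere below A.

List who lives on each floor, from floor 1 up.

From clue 1: C is in {1,5}.
From clues 1–3: C → floor 1, B → floor 2.
From clues 1–4: A is in {4,5}.
From clues 1–5: D → floor 3, E → floor 4, A → floor 5.

C, B, D, E, A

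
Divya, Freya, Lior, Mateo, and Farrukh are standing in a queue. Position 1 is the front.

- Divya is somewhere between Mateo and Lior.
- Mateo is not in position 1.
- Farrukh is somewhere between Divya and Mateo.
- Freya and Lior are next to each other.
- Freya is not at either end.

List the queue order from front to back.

From clue 1: Divya is in {2,3,4}.
From clues 1–3: Farrukh is in {3,4}.
From clues 1–4: Divya → position 3, Farrukh → position 4, Mateo → position 5.
From clues 1–5: Lior → position 1, Freya → position 2.

Lior, Freya, Divya, Farrukh, Mateo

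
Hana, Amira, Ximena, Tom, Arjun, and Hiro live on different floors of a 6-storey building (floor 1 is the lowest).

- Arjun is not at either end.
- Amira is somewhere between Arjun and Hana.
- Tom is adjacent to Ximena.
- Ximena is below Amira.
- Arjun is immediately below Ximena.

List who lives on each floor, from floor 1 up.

Hiro, Arjun, Ximena, Tom, Amira, Hana

From clue 1: Arjun is in {2,3,4,5}.
From clues 1–2: Amira is in {2,3,4,5}.
From clues 1–4: Amira is in {4,5}.
From clues 1–5: Hiro → floor 1, Arjun → floor 2, Ximena → floor 3, Tom → floor 4, Amira → floor 5, Hana → floor 6.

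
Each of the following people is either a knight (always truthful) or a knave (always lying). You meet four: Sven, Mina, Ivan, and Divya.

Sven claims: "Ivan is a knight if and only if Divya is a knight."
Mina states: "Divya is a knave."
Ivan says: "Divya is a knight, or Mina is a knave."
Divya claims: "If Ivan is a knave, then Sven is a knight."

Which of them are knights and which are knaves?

Consider Sven. Suppose Sven is a knave.
Then no assignment of the remaining roles makes every statement match its speaker's type — contradiction.
So Sven is a knight.
With that fixed, Divya's statement is true, so Divya is a knight.
With that fixed, Mina's statement is false, so Mina is a knave.
With that fixed, Ivan's statement is true, so Ivan is a knight.

Sven: knight, Mina: knave, Ivan: knight, Divya: knight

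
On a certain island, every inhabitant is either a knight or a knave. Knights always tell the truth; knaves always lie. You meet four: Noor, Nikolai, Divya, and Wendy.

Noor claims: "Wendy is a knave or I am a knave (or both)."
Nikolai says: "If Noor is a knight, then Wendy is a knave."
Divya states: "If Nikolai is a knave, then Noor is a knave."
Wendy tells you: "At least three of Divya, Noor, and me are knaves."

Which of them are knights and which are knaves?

Noor: knight, Nikolai: knight, Divya: knight, Wendy: knave

Consider Noor. Suppose Noor is a knave.
Then Noor's own statement would have to be false, but it can't be — contradiction.
So Noor is a knight.
With that fixed, Wendy's statement is false, so Wendy is a knave.
With that fixed, Nikolai's statement is true, so Nikolai is a knight.
With that fixed, Divya's statement is true, so Divya is a knight.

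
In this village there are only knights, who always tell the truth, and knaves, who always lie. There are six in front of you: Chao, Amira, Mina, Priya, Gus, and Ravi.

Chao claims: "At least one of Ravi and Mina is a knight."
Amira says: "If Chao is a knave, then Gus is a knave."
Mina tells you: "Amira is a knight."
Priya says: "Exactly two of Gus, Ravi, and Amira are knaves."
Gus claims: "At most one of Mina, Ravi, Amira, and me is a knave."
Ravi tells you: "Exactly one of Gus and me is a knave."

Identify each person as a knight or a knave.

Chao: knight, Amira: knight, Mina: knight, Priya: knight, Gus: knave, Ravi: knave

Consider Chao. Suppose Chao is a knave.
Then no assignment of the remaining roles makes every statement match its speaker's type — contradiction.
So Chao is a knight.
With that fixed, Amira's statement is true, so Amira is a knight.
With that fixed, Mina's statement is true, so Mina is a knight.
Consider Priya. Suppose Priya is a knave.
Then no assignment of the remaining roles makes every statement match its speaker's type — contradiction.
So Priya is a knight.
Consider Gus. Suppose Gus is a knight.
Then Priya's statement comes out false, contradicting Priya being a knight.
So Gus is a knave.
Consider Ravi. Suppose Ravi is a knight.
Then Priya's statement comes out false, contradicting Priya being a knight.
So Ravi is a knave.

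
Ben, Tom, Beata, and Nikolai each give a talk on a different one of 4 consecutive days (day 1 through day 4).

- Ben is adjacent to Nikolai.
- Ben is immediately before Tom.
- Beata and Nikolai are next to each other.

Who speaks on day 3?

With clues 1–2, Beata and Nikolai are ruled out for day 3.
With clues 1–3, Tom is ruled out for day 3.
So day 3 is Ben.

Ben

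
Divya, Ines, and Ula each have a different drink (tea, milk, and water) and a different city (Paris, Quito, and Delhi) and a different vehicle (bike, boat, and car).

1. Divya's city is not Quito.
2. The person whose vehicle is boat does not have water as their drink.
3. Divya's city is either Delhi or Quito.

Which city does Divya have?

Clue 1 rules out Quito for Divya's city.
With clues 1–3, Paris is impossible for Divya's city.
That leaves Delhi.

Delhi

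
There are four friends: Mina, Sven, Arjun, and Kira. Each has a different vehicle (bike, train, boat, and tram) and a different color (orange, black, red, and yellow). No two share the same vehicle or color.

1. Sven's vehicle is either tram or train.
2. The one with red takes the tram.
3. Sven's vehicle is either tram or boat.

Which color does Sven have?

With clues 1–3, black, orange, and yellow are impossible for Sven's color.
That leaves red.

red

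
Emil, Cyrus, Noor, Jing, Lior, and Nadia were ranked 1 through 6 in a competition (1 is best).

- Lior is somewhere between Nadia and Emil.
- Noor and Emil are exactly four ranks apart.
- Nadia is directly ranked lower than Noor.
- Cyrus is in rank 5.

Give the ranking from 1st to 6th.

Jing, Noor, Nadia, Lior, Cyrus, Emil

From clue 1: Lior is in {2,3,4,5}.
From clues 1–2: Emil is in {1,2,5,6}.
From clues 1–3: Emil is in {1,5,6}.
From clues 1–4: Jing → rank 1, Noor → rank 2, Nadia → rank 3, Lior → rank 4, Cyrus → rank 5, Emil → rank 6.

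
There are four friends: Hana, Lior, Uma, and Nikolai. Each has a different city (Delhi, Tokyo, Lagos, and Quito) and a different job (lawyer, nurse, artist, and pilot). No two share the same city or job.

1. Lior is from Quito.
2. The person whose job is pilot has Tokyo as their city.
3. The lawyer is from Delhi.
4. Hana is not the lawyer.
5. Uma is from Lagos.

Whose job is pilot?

With clues 1–2, Lior is impossible for the one with job pilot.
With clues 1–5, Nikolai and Uma are impossible for the one with job pilot.
That leaves Hana.

Hana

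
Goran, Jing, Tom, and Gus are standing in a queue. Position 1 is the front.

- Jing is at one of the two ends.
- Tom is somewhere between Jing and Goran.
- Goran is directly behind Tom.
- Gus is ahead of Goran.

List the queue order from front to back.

Jing, Gus, Tom, Goran

From clue 1: Jing is in {1,4}.
From clues 1–3: Jing → position 1.
From clues 1–4: Gus → position 2, Tom → position 3, Goran → position 4.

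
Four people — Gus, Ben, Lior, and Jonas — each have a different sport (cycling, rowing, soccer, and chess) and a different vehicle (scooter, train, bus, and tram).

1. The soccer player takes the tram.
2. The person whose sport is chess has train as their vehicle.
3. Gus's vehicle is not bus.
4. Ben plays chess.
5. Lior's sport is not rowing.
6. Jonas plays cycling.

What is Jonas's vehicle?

With clues 1–4, train is impossible for Jonas's vehicle.
With clues 1–6, scooter and tram are impossible for Jonas's vehicle.
That leaves bus.

bus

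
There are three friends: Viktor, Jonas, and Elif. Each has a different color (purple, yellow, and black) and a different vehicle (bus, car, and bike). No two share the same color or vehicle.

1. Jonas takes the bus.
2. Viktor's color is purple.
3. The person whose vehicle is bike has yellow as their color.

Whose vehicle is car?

Clue 1 rules out Jonas for the one with vehicle car.
With clues 1–3, Elif is impossible for the one with vehicle car.
That leaves Viktor.

Viktor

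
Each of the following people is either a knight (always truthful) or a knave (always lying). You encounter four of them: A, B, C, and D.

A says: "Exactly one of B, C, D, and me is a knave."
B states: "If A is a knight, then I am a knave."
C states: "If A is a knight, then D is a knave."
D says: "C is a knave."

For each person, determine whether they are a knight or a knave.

Consider A. Suppose A is a knight.
Then whichever role B has, B's statement has the wrong truth value — contradiction.
So A is a knave.
With that fixed, B's statement is true, so B is a knight.
With that fixed, C's statement is true, so C is a knight.
With that fixed, D's statement is false, so D is a knave.

A: knave, B: knight, C: knight, D: knave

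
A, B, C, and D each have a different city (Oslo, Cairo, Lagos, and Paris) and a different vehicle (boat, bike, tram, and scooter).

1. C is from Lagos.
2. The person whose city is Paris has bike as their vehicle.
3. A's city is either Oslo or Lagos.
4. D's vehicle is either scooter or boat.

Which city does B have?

Clue 1 rules out Lagos for B's city.
With clues 1–3, Oslo is impossible for B's city.
With clues 1–4, Cairo is impossible for B's city.
That leaves Paris.

Paris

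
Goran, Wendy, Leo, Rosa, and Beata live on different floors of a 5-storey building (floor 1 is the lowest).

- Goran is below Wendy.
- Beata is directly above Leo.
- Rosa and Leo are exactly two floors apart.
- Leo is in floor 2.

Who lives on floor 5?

Wendy

With clue 1, Goran is ruled out for floor 5.
With clues 1–2, Leo is ruled out for floor 5.
With clues 1–4, Beata and Rosa are ruled out for floor 5.
So floor 5 is Wendy.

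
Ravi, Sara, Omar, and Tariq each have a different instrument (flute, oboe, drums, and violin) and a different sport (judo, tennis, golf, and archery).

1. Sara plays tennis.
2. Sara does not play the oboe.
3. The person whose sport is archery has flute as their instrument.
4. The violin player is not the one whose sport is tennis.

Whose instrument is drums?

Sara

With clues 1–4, Omar, Ravi, and Tariq are impossible for the one with instrument drums.
That leaves Sara.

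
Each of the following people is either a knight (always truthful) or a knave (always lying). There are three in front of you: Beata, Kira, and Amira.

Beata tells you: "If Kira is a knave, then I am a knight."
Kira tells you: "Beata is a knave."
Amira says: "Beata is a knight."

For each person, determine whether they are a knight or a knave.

Beata: knight, Kira: knave, Amira: knight

Consider Beata. Suppose Beata is a knave.
Then no assignment of the remaining roles makes every statement match its speaker's type — contradiction.
So Beata is a knight.
With that fixed, Kira's statement is false, so Kira is a knave.
With that fixed, Amira's statement is true, so Amira is a knight.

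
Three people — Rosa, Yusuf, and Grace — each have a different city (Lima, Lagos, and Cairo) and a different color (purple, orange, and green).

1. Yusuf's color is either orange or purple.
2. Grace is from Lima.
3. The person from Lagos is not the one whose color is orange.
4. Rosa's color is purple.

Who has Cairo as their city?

With clues 1–2, Grace is impossible for the one with city Cairo.
With clues 1–4, Rosa is impossible for the one with city Cairo.
That leaves Yusuf.

Yusuf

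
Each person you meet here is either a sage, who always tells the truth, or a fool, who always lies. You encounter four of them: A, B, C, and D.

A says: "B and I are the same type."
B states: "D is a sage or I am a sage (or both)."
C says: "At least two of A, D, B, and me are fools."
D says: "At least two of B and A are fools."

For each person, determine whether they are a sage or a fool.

Consider A. Suppose A is a sage.
Then no assignment of the remaining roles makes every statement match its speaker's type — contradiction.
So A is a fool.
Consider B. Suppose B is a fool.
Then A's statement comes out true, contradicting A being a fool.
So B is a sage.
With that fixed, D's statement is false, so D is a fool.
With that fixed, C's statement is true, so C is a sage.

A: fool, B: sage, C: sage, D: fool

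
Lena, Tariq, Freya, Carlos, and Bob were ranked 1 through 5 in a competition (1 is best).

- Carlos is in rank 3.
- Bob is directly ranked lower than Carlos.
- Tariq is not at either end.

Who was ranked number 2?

Tariq

With clue 1, Carlos is ruled out for rank 2.
With clues 1–2, Bob is ruled out for rank 2.
With clues 1–3, Freya and Lena are ruled out for rank 2.
So rank 2 is Tariq.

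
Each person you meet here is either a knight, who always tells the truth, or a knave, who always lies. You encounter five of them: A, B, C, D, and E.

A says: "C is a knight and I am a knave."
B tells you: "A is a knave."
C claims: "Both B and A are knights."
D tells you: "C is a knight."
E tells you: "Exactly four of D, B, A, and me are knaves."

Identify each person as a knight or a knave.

A: knave, B: knight, C: knave, D: knave, E: knave

Consider A. Suppose A is a knight.
Then A's own statement would have to be true, but it can't be — contradiction.
So A is a knave.
With that fixed, B's statement is true, so B is a knight.
With that fixed, C's statement is false, so C is a knave.
With that fixed, D's statement is false, so D is a knave.
With that fixed, E's statement is false, so E is a knave.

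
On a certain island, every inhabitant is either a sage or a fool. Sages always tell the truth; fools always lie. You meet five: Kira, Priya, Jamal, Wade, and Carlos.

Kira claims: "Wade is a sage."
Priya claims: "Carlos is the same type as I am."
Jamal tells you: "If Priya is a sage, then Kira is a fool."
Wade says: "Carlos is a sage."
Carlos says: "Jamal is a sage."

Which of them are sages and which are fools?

Consider Kira. Suppose Kira is a fool.
Then no assignment of the remaining roles makes every statement match its speaker's type — contradiction.
So Kira is a sage.
Consider Priya. Suppose Priya is a sage.
Then no assignment of the remaining roles makes every statement match its speaker's type — contradiction.
So Priya is a fool.
With that fixed, Jamal's statement is true, so Jamal is a sage.
With that fixed, Carlos's statement is true, so Carlos is a sage.
With that fixed, Wade's statement is true, so Wade is a sage.

Kira: sage, Priya: fool, Jamal: sage, Wade: sage, Carlos: sage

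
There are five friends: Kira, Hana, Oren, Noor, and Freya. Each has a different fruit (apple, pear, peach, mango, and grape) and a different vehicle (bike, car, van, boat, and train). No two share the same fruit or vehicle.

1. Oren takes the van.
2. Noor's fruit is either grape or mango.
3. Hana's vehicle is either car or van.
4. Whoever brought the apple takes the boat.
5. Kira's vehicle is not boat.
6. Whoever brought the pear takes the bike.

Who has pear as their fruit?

Kira

With clues 1–2, Noor is impossible for the one with fruit pear.
With clues 1–5, Freya is impossible for the one with fruit pear.
With clues 1–6, Hana and Oren are impossible for the one with fruit pear.
That leaves Kira.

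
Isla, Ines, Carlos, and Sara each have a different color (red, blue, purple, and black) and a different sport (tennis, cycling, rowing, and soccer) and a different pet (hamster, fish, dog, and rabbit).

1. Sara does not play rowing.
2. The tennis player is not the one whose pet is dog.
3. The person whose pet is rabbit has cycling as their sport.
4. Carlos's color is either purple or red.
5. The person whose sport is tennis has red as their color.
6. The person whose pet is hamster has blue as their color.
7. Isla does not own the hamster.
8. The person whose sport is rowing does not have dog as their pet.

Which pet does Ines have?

hamster

With clues 1–8, dog, fish, and rabbit are impossible for Ines's pet.
That leaves hamster.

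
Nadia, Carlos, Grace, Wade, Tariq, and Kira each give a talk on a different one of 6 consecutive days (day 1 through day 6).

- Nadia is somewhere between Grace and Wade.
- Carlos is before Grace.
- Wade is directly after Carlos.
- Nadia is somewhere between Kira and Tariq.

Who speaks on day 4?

With clues 1–3, Carlos is ruled out for day 4.
With clues 1–4, Grace, Kira, Tariq, and Wade are ruled out for day 4.
So day 4 is Nadia.

Nadia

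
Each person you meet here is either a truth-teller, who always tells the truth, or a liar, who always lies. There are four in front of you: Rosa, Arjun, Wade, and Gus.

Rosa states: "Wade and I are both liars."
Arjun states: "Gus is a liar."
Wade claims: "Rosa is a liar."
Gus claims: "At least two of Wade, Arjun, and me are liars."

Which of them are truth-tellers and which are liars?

Rosa: liar, Arjun: truth-teller, Wade: truth-teller, Gus: liar

Consider Rosa. Suppose Rosa is a truth-teller.
Then Rosa's own statement would have to be true, but it can't be — contradiction.
So Rosa is a liar.
With that fixed, Wade's statement is true, so Wade is a truth-teller.
Consider Arjun. Suppose Arjun is a liar.
Then whichever role Gus has, Gus's statement has the wrong truth value — contradiction.
So Arjun is a truth-teller.
With that fixed, Gus's statement is false, so Gus is a liar.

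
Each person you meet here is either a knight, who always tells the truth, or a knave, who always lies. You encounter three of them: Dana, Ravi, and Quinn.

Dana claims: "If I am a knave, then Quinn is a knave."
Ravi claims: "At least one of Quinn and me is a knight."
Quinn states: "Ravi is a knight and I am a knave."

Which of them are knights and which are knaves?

Consider Dana. Suppose Dana is a knave.
Then no assignment of the remaining roles makes every statement match its speaker's type — contradiction.
So Dana is a knight.
Consider Ravi. Suppose Ravi is a knight.
Then whichever role Quinn has, Quinn's statement has the wrong truth value — contradiction.
So Ravi is a knave.
With that fixed, Quinn's statement is false, so Quinn is a knave.

Dana: knight, Ravi: knave, Quinn: knave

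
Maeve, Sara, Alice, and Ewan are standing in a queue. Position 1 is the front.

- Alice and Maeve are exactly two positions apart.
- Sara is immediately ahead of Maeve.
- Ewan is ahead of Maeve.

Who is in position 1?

With clues 1–2, Maeve is ruled out for position 1.
With clues 1–3, Alice and Sara are ruled out for position 1.
So position 1 is Ewan.

Ewan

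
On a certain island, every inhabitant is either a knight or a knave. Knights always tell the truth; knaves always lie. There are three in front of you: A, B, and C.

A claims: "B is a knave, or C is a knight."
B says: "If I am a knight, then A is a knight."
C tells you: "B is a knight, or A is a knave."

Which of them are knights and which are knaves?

Consider A. Suppose A is a knave.
Then whichever role B has, B's statement has the wrong truth value — contradiction.
So A is a knight.
With that fixed, B's statement is true, so B is a knight.
With that fixed, C's statement is true, so C is a knight.

A: knight, B: knight, C: knight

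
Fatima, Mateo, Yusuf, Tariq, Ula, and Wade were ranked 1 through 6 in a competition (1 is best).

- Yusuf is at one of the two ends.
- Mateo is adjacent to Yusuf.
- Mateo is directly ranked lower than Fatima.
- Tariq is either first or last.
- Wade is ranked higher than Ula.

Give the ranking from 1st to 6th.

From clue 1: Yusuf is in {1,6}.
From clues 1–2: Mateo is in {2,5}.
From clues 1–3: Fatima → rank 4, Mateo → rank 5, Yusuf → rank 6.
From clues 1–4: Tariq → rank 1.
From clues 1–5: Wade → rank 2, Ula → rank 3.

Tariq, Wade, Ula, Fatima, Mateo, Yusuf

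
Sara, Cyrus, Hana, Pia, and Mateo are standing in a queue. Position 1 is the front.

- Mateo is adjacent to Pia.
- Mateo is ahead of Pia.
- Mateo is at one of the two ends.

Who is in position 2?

With clues 1–3, Cyrus, Hana, Mateo, and Sara are ruled out for position 2.
So position 2 is Pia.

Pia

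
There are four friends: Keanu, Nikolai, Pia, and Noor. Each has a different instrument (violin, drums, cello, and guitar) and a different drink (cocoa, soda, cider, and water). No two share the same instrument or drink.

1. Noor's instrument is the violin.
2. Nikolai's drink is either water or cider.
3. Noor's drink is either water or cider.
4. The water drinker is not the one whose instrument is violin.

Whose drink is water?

With clues 1–3, Keanu and Pia are impossible for the one with drink water.
With clues 1–4, Noor is impossible for the one with drink water.
That leaves Nikolai.

Nikolai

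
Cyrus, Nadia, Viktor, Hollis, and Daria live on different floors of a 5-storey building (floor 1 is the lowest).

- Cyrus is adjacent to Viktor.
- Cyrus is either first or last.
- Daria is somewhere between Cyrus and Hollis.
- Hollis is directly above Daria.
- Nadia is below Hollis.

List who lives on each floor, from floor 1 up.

From clues 1–2: Cyrus is in {1,5}.
From clues 1–4: Cyrus → floor 1, Viktor → floor 2.
From clues 1–5: Nadia → floor 3, Daria → floor 4, Hollis → floor 5.

Cyrus, Viktor, Nadia, Daria, Hollis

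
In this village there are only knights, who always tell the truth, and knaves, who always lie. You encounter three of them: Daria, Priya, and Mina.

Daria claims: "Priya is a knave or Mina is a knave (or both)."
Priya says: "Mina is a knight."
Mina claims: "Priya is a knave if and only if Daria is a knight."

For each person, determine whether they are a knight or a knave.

Daria: knave, Priya: knight, Mina: knight

Consider Daria. Suppose Daria is a knight.
Then no assignment of the remaining roles makes every statement match its speaker's type — contradiction.
So Daria is a knave.
Consider Priya. Suppose Priya is a knave.
Then Daria's statement comes out true, contradicting Daria being a knave.
So Priya is a knight.
With that fixed, Mina's statement is true, so Mina is a knight.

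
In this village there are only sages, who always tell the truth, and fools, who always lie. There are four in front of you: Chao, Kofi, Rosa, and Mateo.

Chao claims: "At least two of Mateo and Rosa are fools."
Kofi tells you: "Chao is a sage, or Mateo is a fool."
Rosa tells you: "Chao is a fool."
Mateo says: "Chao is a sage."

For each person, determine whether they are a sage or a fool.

Chao: fool, Kofi: sage, Rosa: sage, Mateo: fool

Consider Chao. Suppose Chao is a sage.
Then no assignment of the remaining roles makes every statement match its speaker's type — contradiction.
So Chao is a fool.
With that fixed, Rosa's statement is true, so Rosa is a sage.
With that fixed, Mateo's statement is false, so Mateo is a fool.
With that fixed, Kofi's statement is true, so Kofi is a sage.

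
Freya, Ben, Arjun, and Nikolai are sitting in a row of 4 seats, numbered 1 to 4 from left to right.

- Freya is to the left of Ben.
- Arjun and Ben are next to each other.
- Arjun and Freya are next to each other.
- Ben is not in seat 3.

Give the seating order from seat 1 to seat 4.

From clue 1: Freya is in {1,2,3}.
From clues 1–2: Freya is in {1,2}.
From clues 1–4: Nikolai → seat 1, Freya → seat 2, Arjun → seat 3, Ben → seat 4.

Nikolai, Freya, Arjun, Ben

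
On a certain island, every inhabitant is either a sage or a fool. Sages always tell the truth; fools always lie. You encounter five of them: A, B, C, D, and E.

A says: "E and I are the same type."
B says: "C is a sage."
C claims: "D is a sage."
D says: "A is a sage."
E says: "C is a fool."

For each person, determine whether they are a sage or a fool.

Consider A. Suppose A is a sage.
Then no assignment of the remaining roles makes every statement match its speaker's type — contradiction.
So A is a fool.
With that fixed, D's statement is false, so D is a fool.
With that fixed, C's statement is false, so C is a fool.
With that fixed, E's statement is true, so E is a sage.
With that fixed, B's statement is false, so B is a fool.

A: fool, B: fool, C: fool, D: fool, E: sage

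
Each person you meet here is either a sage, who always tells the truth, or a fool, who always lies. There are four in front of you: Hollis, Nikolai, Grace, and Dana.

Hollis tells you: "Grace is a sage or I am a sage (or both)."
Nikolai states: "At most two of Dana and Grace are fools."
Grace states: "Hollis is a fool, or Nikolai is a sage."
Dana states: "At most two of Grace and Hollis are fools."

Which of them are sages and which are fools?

Hollis: sage, Nikolai: sage, Grace: sage, Dana: sage

Regardless of anyone's role, Nikolai's statement is true, so Nikolai is a sage.
With that fixed, Grace's statement is true, so Grace is a sage.
With that fixed, Dana's statement is true, so Dana is a sage.
With that fixed, Hollis's statement is true, so Hollis is a sage.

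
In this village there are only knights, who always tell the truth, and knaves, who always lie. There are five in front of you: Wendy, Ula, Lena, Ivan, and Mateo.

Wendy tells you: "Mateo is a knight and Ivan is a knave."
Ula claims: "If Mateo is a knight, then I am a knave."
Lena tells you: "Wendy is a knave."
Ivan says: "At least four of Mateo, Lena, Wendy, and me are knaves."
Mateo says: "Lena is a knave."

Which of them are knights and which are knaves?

Consider Wendy. Suppose Wendy is a knight.
Then no assignment of the remaining roles makes every statement match its speaker's type — contradiction.
So Wendy is a knave.
With that fixed, Lena's statement is true, so Lena is a knight.
With that fixed, Ivan's statement is false, so Ivan is a knave.
With that fixed, Mateo's statement is false, so Mateo is a knave.
With that fixed, Ula's statement is true, so Ula is a knight.

Wendy: knave, Ula: knight, Lena: knight, Ivan: knave, Mateo: knave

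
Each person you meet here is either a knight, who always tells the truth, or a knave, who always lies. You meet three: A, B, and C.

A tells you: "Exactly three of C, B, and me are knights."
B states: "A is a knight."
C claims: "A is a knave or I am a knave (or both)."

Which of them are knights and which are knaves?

Consider A. Suppose A is a knight.
Then whichever role C has, C's statement has the wrong truth value — contradiction.
So A is a knave.
With that fixed, B's statement is false, so B is a knave.
With that fixed, C's statement is true, so C is a knight.

A: knave, B: knave, C: knight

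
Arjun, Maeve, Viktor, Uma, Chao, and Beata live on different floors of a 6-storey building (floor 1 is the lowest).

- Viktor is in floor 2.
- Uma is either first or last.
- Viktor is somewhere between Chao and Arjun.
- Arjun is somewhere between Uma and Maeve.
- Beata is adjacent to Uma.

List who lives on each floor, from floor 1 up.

From clue 1: Viktor → floor 2.
From clues 1–2: Uma is in {1,6}.
From clues 1–3: Uma → floor 6.
From clues 1–4: Chao → floor 1.
From clues 1–5: Maeve → floor 3, Arjun → floor 4, Beata → floor 5.

Chao, Viktor, Maeve, Arjun, Beata, Uma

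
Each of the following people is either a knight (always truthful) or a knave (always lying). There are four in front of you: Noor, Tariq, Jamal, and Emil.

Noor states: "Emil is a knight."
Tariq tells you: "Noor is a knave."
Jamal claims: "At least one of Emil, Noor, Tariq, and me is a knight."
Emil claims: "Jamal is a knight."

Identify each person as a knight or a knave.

Noor: knight, Tariq: knave, Jamal: knight, Emil: knight

Consider Noor. Suppose Noor is a knave.
Then no assignment of the remaining roles makes every statement match its speaker's type — contradiction.
So Noor is a knight.
With that fixed, Tariq's statement is false, so Tariq is a knave.
With that fixed, Jamal's statement is true, so Jamal is a knight.
With that fixed, Emil's statement is true, so Emil is a knight.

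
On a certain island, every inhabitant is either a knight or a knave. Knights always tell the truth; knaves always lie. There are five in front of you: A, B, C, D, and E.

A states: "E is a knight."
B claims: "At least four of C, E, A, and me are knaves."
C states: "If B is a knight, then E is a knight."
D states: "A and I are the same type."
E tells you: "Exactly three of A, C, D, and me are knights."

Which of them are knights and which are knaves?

Consider A. Suppose A is a knave.
Then whichever role D has, D's statement has the wrong truth value — contradiction.
So A is a knight.
With that fixed, B's statement is false, so B is a knave.
With that fixed, C's statement is true, so C is a knight.
Consider D. Suppose D is a knight.
Then whichever role E has, E's statement has the wrong truth value — contradiction.
So D is a knave.
Consider E. Suppose E is a knave.
Then A's statement comes out false, contradicting A being a knight.
So E is a knight.

A: knight, B: knave, C: knight, D: knave, E: knight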